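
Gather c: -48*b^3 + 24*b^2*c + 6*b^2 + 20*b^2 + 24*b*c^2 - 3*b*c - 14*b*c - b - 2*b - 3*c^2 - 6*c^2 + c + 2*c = -48*b^3 + 26*b^2 - 3*b + c^2*(24*b - 9) + c*(24*b^2 - 17*b + 3)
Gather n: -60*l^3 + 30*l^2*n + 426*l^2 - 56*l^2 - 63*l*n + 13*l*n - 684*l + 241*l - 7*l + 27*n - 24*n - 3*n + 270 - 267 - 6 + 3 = -60*l^3 + 370*l^2 - 450*l + n*(30*l^2 - 50*l)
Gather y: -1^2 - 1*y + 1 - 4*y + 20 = 20 - 5*y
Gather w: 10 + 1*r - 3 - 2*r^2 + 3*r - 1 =-2*r^2 + 4*r + 6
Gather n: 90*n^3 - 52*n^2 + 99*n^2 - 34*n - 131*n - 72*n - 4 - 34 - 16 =90*n^3 + 47*n^2 - 237*n - 54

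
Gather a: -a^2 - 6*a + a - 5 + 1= -a^2 - 5*a - 4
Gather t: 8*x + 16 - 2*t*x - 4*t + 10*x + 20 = t*(-2*x - 4) + 18*x + 36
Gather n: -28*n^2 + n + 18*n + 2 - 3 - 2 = -28*n^2 + 19*n - 3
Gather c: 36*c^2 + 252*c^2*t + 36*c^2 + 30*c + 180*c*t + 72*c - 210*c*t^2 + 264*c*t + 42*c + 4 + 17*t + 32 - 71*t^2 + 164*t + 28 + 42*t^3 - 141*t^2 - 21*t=c^2*(252*t + 72) + c*(-210*t^2 + 444*t + 144) + 42*t^3 - 212*t^2 + 160*t + 64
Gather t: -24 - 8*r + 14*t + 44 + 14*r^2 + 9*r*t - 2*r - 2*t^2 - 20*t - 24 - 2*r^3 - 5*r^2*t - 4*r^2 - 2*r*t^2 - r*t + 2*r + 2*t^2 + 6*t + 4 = -2*r^3 + 10*r^2 - 2*r*t^2 - 8*r + t*(-5*r^2 + 8*r)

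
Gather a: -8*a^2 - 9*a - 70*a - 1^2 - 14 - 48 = -8*a^2 - 79*a - 63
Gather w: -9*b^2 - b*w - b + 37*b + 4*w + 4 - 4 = -9*b^2 + 36*b + w*(4 - b)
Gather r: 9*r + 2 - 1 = 9*r + 1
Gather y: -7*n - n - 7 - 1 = -8*n - 8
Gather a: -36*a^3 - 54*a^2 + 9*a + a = -36*a^3 - 54*a^2 + 10*a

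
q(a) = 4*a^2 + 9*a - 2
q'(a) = 8*a + 9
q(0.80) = 7.76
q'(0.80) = 15.40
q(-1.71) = -5.69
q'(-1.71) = -4.68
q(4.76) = 131.47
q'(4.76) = 47.08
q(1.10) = 12.74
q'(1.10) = 17.80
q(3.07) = 63.33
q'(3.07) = 33.56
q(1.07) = 12.21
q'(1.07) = 17.56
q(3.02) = 61.66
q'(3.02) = 33.16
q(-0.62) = -6.04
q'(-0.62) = 4.04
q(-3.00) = 7.00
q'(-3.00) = -15.00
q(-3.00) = 7.00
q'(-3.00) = -15.00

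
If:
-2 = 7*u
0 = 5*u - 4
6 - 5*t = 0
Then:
No Solution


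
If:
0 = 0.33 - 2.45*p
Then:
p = 0.13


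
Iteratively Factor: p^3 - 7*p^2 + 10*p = (p)*(p^2 - 7*p + 10) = p*(p - 5)*(p - 2)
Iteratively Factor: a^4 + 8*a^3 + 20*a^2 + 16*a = (a + 4)*(a^3 + 4*a^2 + 4*a) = a*(a + 4)*(a^2 + 4*a + 4) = a*(a + 2)*(a + 4)*(a + 2)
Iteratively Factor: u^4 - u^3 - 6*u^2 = (u)*(u^3 - u^2 - 6*u) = u^2*(u^2 - u - 6) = u^2*(u - 3)*(u + 2)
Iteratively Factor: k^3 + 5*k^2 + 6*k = (k)*(k^2 + 5*k + 6) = k*(k + 2)*(k + 3)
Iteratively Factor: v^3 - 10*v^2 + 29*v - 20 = (v - 4)*(v^2 - 6*v + 5) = (v - 4)*(v - 1)*(v - 5)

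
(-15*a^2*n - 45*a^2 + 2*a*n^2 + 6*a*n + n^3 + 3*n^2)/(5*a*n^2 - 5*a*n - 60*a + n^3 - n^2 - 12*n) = (-3*a + n)/(n - 4)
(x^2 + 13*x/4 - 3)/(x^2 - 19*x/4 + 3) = (x + 4)/(x - 4)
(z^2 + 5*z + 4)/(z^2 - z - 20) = (z + 1)/(z - 5)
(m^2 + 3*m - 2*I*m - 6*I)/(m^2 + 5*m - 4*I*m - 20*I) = (m^2 + m*(3 - 2*I) - 6*I)/(m^2 + m*(5 - 4*I) - 20*I)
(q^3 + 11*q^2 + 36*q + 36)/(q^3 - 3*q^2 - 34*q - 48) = (q + 6)/(q - 8)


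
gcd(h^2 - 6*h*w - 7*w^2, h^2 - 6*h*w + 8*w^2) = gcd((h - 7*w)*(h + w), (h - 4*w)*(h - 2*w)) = 1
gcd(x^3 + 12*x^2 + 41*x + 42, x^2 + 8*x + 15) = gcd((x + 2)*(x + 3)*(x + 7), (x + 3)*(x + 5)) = x + 3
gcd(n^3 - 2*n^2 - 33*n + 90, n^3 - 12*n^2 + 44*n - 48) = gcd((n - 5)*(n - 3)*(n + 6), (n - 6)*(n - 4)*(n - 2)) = 1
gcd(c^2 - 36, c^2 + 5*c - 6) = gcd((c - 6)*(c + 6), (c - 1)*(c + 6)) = c + 6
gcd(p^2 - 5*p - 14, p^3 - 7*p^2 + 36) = p + 2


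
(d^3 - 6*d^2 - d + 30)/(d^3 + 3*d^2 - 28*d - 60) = (d - 3)/(d + 6)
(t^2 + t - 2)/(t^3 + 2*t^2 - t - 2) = 1/(t + 1)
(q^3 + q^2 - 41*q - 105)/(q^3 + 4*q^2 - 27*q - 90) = (q^2 - 2*q - 35)/(q^2 + q - 30)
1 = 1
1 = 1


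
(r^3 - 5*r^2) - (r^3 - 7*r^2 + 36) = 2*r^2 - 36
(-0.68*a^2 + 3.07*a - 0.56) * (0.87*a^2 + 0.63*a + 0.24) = -0.5916*a^4 + 2.2425*a^3 + 1.2837*a^2 + 0.384*a - 0.1344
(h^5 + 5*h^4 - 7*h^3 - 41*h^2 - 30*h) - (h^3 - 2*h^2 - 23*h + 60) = h^5 + 5*h^4 - 8*h^3 - 39*h^2 - 7*h - 60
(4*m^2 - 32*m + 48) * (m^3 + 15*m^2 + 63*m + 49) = 4*m^5 + 28*m^4 - 180*m^3 - 1100*m^2 + 1456*m + 2352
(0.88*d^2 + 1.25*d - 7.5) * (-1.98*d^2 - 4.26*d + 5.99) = -1.7424*d^4 - 6.2238*d^3 + 14.7962*d^2 + 39.4375*d - 44.925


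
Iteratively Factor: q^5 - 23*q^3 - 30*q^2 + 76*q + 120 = (q + 2)*(q^4 - 2*q^3 - 19*q^2 + 8*q + 60) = (q + 2)*(q + 3)*(q^3 - 5*q^2 - 4*q + 20) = (q + 2)^2*(q + 3)*(q^2 - 7*q + 10) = (q - 5)*(q + 2)^2*(q + 3)*(q - 2)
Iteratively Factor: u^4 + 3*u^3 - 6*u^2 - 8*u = (u - 2)*(u^3 + 5*u^2 + 4*u) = (u - 2)*(u + 1)*(u^2 + 4*u) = u*(u - 2)*(u + 1)*(u + 4)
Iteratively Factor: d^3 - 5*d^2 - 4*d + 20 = (d - 5)*(d^2 - 4) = (d - 5)*(d - 2)*(d + 2)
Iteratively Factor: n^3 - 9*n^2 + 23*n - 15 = (n - 3)*(n^2 - 6*n + 5) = (n - 5)*(n - 3)*(n - 1)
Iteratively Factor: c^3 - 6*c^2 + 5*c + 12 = (c - 3)*(c^2 - 3*c - 4) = (c - 4)*(c - 3)*(c + 1)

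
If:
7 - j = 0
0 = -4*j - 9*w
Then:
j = 7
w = -28/9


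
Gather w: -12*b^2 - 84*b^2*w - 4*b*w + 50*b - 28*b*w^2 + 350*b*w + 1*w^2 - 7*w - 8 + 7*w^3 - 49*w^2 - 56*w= -12*b^2 + 50*b + 7*w^3 + w^2*(-28*b - 48) + w*(-84*b^2 + 346*b - 63) - 8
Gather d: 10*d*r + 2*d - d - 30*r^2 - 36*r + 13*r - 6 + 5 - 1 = d*(10*r + 1) - 30*r^2 - 23*r - 2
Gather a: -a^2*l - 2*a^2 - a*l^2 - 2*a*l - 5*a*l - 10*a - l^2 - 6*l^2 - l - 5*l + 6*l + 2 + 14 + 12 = a^2*(-l - 2) + a*(-l^2 - 7*l - 10) - 7*l^2 + 28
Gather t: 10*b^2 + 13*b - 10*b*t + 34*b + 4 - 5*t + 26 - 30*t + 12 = 10*b^2 + 47*b + t*(-10*b - 35) + 42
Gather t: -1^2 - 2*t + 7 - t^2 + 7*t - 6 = -t^2 + 5*t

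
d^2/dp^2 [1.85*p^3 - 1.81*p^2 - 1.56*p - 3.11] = 11.1*p - 3.62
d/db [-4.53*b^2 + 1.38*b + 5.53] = 1.38 - 9.06*b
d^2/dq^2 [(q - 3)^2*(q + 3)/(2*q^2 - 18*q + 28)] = (31*q^3 - 171*q^2 + 237*q + 87)/(q^6 - 27*q^5 + 285*q^4 - 1485*q^3 + 3990*q^2 - 5292*q + 2744)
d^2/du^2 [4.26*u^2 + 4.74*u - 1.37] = 8.52000000000000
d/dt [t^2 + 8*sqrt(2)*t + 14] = 2*t + 8*sqrt(2)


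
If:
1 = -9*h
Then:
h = -1/9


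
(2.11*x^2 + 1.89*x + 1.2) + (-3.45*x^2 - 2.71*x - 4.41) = -1.34*x^2 - 0.82*x - 3.21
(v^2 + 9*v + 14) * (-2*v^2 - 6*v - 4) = -2*v^4 - 24*v^3 - 86*v^2 - 120*v - 56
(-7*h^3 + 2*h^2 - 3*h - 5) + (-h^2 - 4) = -7*h^3 + h^2 - 3*h - 9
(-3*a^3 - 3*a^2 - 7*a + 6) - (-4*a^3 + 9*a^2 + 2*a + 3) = a^3 - 12*a^2 - 9*a + 3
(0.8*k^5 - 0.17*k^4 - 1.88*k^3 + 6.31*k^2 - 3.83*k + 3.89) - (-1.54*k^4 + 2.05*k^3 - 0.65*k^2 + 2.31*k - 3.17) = 0.8*k^5 + 1.37*k^4 - 3.93*k^3 + 6.96*k^2 - 6.14*k + 7.06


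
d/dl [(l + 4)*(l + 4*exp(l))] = l + (l + 4)*(4*exp(l) + 1) + 4*exp(l)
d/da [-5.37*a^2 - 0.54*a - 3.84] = -10.74*a - 0.54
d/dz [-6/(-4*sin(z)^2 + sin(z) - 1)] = 6*(1 - 8*sin(z))*cos(z)/(4*sin(z)^2 - sin(z) + 1)^2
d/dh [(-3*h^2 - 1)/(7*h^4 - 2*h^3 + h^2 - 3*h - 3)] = (6*h*(-7*h^4 + 2*h^3 - h^2 + 3*h + 3) + (3*h^2 + 1)*(28*h^3 - 6*h^2 + 2*h - 3))/(-7*h^4 + 2*h^3 - h^2 + 3*h + 3)^2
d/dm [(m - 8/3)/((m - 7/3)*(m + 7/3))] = 9*(-9*m^2 + 48*m - 49)/(81*m^4 - 882*m^2 + 2401)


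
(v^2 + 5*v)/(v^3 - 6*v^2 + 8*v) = (v + 5)/(v^2 - 6*v + 8)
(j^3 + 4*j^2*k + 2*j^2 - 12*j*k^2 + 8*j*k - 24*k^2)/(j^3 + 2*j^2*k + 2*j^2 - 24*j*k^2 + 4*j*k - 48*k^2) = (j - 2*k)/(j - 4*k)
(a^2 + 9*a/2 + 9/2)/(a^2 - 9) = (a + 3/2)/(a - 3)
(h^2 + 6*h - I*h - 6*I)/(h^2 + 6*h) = (h - I)/h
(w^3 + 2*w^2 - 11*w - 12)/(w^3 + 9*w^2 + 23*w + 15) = (w^2 + w - 12)/(w^2 + 8*w + 15)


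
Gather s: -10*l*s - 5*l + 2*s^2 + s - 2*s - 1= -5*l + 2*s^2 + s*(-10*l - 1) - 1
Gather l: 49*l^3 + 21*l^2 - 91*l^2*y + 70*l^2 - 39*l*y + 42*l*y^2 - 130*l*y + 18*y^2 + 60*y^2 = 49*l^3 + l^2*(91 - 91*y) + l*(42*y^2 - 169*y) + 78*y^2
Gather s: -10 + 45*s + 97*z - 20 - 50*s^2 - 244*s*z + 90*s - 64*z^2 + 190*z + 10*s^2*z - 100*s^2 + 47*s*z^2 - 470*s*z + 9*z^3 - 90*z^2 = s^2*(10*z - 150) + s*(47*z^2 - 714*z + 135) + 9*z^3 - 154*z^2 + 287*z - 30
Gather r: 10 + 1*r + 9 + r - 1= 2*r + 18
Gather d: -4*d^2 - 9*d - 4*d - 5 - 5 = -4*d^2 - 13*d - 10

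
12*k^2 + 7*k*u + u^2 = (3*k + u)*(4*k + u)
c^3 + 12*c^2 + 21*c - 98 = (c - 2)*(c + 7)^2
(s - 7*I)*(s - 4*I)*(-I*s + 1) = -I*s^3 - 10*s^2 + 17*I*s - 28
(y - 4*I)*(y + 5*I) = y^2 + I*y + 20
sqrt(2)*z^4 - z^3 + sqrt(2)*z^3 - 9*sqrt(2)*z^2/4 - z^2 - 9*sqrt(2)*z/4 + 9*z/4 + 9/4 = (z - 3/2)*(z + 3/2)*(z - sqrt(2)/2)*(sqrt(2)*z + sqrt(2))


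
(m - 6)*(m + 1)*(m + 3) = m^3 - 2*m^2 - 21*m - 18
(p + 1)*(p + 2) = p^2 + 3*p + 2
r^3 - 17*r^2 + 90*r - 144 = (r - 8)*(r - 6)*(r - 3)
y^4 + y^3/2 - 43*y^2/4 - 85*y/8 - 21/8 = (y - 7/2)*(y + 1/2)^2*(y + 3)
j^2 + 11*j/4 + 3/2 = (j + 3/4)*(j + 2)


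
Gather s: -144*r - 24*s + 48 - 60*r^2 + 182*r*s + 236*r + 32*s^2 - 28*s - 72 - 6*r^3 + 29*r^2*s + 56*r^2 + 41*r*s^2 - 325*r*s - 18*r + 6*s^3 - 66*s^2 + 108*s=-6*r^3 - 4*r^2 + 74*r + 6*s^3 + s^2*(41*r - 34) + s*(29*r^2 - 143*r + 56) - 24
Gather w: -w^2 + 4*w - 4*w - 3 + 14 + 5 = 16 - w^2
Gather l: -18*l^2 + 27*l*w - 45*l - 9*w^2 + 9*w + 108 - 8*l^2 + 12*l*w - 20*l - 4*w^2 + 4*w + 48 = -26*l^2 + l*(39*w - 65) - 13*w^2 + 13*w + 156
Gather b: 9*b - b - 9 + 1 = 8*b - 8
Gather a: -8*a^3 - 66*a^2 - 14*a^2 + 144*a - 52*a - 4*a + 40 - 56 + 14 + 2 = -8*a^3 - 80*a^2 + 88*a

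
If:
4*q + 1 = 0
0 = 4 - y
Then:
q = -1/4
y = 4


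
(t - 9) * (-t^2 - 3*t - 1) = -t^3 + 6*t^2 + 26*t + 9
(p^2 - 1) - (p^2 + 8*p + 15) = -8*p - 16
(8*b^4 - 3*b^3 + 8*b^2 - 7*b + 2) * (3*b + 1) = 24*b^5 - b^4 + 21*b^3 - 13*b^2 - b + 2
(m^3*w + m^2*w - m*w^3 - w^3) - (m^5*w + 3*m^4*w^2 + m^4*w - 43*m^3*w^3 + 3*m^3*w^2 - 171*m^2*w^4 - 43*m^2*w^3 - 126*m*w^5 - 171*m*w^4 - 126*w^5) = -m^5*w - 3*m^4*w^2 - m^4*w + 43*m^3*w^3 - 3*m^3*w^2 + m^3*w + 171*m^2*w^4 + 43*m^2*w^3 + m^2*w + 126*m*w^5 + 171*m*w^4 - m*w^3 + 126*w^5 - w^3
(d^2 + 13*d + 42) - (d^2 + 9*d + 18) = 4*d + 24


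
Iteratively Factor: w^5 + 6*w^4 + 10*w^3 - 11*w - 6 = (w + 1)*(w^4 + 5*w^3 + 5*w^2 - 5*w - 6) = (w + 1)^2*(w^3 + 4*w^2 + w - 6) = (w - 1)*(w + 1)^2*(w^2 + 5*w + 6) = (w - 1)*(w + 1)^2*(w + 2)*(w + 3)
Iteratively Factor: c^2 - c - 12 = (c - 4)*(c + 3)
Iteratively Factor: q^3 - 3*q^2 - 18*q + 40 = (q + 4)*(q^2 - 7*q + 10) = (q - 2)*(q + 4)*(q - 5)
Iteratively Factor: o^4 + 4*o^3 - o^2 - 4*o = (o + 1)*(o^3 + 3*o^2 - 4*o) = o*(o + 1)*(o^2 + 3*o - 4) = o*(o + 1)*(o + 4)*(o - 1)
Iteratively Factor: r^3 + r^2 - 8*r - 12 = (r - 3)*(r^2 + 4*r + 4) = (r - 3)*(r + 2)*(r + 2)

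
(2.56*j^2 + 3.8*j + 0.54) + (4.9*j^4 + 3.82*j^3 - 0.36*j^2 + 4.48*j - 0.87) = 4.9*j^4 + 3.82*j^3 + 2.2*j^2 + 8.28*j - 0.33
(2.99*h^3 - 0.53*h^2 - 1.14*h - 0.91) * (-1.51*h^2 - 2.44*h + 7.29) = -4.5149*h^5 - 6.4953*h^4 + 24.8117*h^3 + 0.292*h^2 - 6.0902*h - 6.6339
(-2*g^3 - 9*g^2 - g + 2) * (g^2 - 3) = -2*g^5 - 9*g^4 + 5*g^3 + 29*g^2 + 3*g - 6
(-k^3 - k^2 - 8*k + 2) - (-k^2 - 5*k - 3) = -k^3 - 3*k + 5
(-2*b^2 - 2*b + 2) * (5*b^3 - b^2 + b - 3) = -10*b^5 - 8*b^4 + 10*b^3 + 2*b^2 + 8*b - 6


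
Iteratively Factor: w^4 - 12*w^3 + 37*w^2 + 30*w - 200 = (w + 2)*(w^3 - 14*w^2 + 65*w - 100) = (w - 5)*(w + 2)*(w^2 - 9*w + 20) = (w - 5)^2*(w + 2)*(w - 4)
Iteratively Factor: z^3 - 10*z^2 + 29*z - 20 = (z - 1)*(z^2 - 9*z + 20) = (z - 5)*(z - 1)*(z - 4)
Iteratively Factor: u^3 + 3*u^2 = (u)*(u^2 + 3*u) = u*(u + 3)*(u)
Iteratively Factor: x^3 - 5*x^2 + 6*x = (x - 3)*(x^2 - 2*x) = (x - 3)*(x - 2)*(x)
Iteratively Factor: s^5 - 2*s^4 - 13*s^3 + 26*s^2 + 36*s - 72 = (s - 2)*(s^4 - 13*s^2 + 36) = (s - 2)*(s + 3)*(s^3 - 3*s^2 - 4*s + 12) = (s - 2)^2*(s + 3)*(s^2 - s - 6) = (s - 2)^2*(s + 2)*(s + 3)*(s - 3)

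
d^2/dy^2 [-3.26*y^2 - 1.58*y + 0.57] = -6.52000000000000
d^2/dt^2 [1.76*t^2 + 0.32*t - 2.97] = 3.52000000000000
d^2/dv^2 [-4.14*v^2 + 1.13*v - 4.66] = -8.28000000000000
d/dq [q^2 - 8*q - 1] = 2*q - 8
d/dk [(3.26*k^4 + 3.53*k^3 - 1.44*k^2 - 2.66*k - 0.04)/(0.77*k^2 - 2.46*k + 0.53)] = (5.0204*k^5 - 21.3407*k^4 - 10.4564*k^3 + 11.2033*k^2 - 1.4648*k - 1.5082)/(0.5929*k^4 - 3.7884*k^3 + 6.8678*k^2 - 2.6076*k + 0.2809)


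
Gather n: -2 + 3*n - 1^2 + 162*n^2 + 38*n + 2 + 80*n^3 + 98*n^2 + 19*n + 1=80*n^3 + 260*n^2 + 60*n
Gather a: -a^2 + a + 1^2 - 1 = -a^2 + a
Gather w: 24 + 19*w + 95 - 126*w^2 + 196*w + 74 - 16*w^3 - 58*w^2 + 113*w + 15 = -16*w^3 - 184*w^2 + 328*w + 208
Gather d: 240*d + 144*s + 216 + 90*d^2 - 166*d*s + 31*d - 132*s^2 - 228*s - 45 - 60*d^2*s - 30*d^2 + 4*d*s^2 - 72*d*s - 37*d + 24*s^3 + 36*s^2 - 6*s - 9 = d^2*(60 - 60*s) + d*(4*s^2 - 238*s + 234) + 24*s^3 - 96*s^2 - 90*s + 162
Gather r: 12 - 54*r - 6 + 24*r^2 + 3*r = 24*r^2 - 51*r + 6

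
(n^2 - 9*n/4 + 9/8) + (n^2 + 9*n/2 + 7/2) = 2*n^2 + 9*n/4 + 37/8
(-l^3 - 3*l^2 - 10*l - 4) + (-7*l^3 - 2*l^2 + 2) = -8*l^3 - 5*l^2 - 10*l - 2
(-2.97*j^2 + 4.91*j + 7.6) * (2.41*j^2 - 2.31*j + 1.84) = -7.1577*j^4 + 18.6938*j^3 + 1.5091*j^2 - 8.5216*j + 13.984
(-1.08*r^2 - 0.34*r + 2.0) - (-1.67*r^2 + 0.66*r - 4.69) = 0.59*r^2 - 1.0*r + 6.69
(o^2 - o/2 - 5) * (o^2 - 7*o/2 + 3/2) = o^4 - 4*o^3 - 7*o^2/4 + 67*o/4 - 15/2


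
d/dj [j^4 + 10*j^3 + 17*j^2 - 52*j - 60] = 4*j^3 + 30*j^2 + 34*j - 52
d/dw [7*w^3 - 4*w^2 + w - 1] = 21*w^2 - 8*w + 1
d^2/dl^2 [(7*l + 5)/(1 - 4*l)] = -216/(4*l - 1)^3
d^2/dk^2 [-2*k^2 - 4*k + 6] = -4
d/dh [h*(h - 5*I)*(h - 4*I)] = 3*h^2 - 18*I*h - 20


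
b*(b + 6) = b^2 + 6*b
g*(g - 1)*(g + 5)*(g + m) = g^4 + g^3*m + 4*g^3 + 4*g^2*m - 5*g^2 - 5*g*m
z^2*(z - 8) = z^3 - 8*z^2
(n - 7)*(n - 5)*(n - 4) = n^3 - 16*n^2 + 83*n - 140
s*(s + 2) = s^2 + 2*s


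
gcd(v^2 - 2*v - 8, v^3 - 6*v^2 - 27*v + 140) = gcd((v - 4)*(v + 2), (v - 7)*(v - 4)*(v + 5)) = v - 4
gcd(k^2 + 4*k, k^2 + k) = k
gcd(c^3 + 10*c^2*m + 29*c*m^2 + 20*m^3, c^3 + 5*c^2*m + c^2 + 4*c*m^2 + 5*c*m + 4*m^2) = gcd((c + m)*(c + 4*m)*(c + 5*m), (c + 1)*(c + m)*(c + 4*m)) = c^2 + 5*c*m + 4*m^2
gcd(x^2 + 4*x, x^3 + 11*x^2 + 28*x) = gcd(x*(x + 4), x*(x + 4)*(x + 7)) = x^2 + 4*x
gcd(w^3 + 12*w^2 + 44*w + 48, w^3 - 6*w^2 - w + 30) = w + 2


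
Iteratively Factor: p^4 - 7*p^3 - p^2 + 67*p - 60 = (p - 1)*(p^3 - 6*p^2 - 7*p + 60) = (p - 5)*(p - 1)*(p^2 - p - 12) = (p - 5)*(p - 1)*(p + 3)*(p - 4)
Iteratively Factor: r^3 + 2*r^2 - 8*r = (r - 2)*(r^2 + 4*r) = (r - 2)*(r + 4)*(r)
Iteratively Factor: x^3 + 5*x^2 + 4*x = (x + 1)*(x^2 + 4*x) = x*(x + 1)*(x + 4)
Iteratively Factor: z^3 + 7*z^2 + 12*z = (z)*(z^2 + 7*z + 12) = z*(z + 3)*(z + 4)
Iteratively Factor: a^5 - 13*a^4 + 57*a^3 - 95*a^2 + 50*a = (a - 5)*(a^4 - 8*a^3 + 17*a^2 - 10*a) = (a - 5)*(a - 1)*(a^3 - 7*a^2 + 10*a) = (a - 5)^2*(a - 1)*(a^2 - 2*a) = a*(a - 5)^2*(a - 1)*(a - 2)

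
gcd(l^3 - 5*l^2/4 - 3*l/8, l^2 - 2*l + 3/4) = l - 3/2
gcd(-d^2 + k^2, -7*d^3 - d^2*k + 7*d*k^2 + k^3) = d^2 - k^2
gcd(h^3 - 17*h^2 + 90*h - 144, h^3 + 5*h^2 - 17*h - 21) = h - 3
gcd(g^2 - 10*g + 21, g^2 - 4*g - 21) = g - 7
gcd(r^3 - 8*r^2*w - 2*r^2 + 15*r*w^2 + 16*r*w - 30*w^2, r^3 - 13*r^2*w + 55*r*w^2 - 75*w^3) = r^2 - 8*r*w + 15*w^2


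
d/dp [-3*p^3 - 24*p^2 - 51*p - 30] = -9*p^2 - 48*p - 51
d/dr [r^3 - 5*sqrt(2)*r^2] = r*(3*r - 10*sqrt(2))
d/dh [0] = 0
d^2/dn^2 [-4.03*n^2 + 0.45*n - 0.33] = -8.06000000000000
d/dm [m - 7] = 1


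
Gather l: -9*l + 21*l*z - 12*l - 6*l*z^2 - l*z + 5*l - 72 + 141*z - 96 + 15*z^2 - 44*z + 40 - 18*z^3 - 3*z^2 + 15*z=l*(-6*z^2 + 20*z - 16) - 18*z^3 + 12*z^2 + 112*z - 128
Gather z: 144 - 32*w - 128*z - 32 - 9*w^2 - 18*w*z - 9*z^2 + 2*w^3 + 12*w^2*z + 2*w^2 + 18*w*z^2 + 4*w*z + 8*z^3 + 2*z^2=2*w^3 - 7*w^2 - 32*w + 8*z^3 + z^2*(18*w - 7) + z*(12*w^2 - 14*w - 128) + 112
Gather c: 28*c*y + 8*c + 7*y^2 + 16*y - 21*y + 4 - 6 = c*(28*y + 8) + 7*y^2 - 5*y - 2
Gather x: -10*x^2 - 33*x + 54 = -10*x^2 - 33*x + 54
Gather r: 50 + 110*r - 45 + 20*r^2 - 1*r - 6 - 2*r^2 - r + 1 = 18*r^2 + 108*r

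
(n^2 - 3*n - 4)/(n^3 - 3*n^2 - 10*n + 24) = (n + 1)/(n^2 + n - 6)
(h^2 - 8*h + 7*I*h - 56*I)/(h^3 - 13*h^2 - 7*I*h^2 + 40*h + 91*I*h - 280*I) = (h + 7*I)/(h^2 - h*(5 + 7*I) + 35*I)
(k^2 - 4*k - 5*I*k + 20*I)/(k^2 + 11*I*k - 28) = (k^2 - 4*k - 5*I*k + 20*I)/(k^2 + 11*I*k - 28)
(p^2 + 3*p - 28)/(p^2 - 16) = (p + 7)/(p + 4)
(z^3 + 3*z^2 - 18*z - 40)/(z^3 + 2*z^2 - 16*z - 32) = (z + 5)/(z + 4)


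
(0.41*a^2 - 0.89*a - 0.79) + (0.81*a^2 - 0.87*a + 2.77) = 1.22*a^2 - 1.76*a + 1.98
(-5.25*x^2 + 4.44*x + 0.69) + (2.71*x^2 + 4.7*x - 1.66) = -2.54*x^2 + 9.14*x - 0.97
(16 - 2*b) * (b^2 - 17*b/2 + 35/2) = -2*b^3 + 33*b^2 - 171*b + 280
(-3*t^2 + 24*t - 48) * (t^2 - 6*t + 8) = -3*t^4 + 42*t^3 - 216*t^2 + 480*t - 384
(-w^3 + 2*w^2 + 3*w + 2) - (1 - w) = -w^3 + 2*w^2 + 4*w + 1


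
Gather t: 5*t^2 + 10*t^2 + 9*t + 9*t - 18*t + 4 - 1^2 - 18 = 15*t^2 - 15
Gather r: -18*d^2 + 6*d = -18*d^2 + 6*d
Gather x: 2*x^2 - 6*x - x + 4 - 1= 2*x^2 - 7*x + 3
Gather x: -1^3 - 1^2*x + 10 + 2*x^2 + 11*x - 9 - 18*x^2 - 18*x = -16*x^2 - 8*x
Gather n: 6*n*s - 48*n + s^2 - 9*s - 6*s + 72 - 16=n*(6*s - 48) + s^2 - 15*s + 56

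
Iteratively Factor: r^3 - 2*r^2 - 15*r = (r + 3)*(r^2 - 5*r) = r*(r + 3)*(r - 5)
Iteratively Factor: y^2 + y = (y + 1)*(y)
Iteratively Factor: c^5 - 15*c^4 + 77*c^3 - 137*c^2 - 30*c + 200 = (c - 5)*(c^4 - 10*c^3 + 27*c^2 - 2*c - 40) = (c - 5)*(c - 2)*(c^3 - 8*c^2 + 11*c + 20) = (c - 5)*(c - 4)*(c - 2)*(c^2 - 4*c - 5) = (c - 5)*(c - 4)*(c - 2)*(c + 1)*(c - 5)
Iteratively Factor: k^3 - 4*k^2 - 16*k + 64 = (k - 4)*(k^2 - 16) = (k - 4)*(k + 4)*(k - 4)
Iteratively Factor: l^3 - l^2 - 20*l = (l + 4)*(l^2 - 5*l) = (l - 5)*(l + 4)*(l)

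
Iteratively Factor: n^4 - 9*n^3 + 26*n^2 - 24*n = (n - 4)*(n^3 - 5*n^2 + 6*n) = n*(n - 4)*(n^2 - 5*n + 6) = n*(n - 4)*(n - 3)*(n - 2)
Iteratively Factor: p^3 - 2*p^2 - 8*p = (p + 2)*(p^2 - 4*p) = p*(p + 2)*(p - 4)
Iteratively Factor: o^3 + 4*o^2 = (o)*(o^2 + 4*o) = o*(o + 4)*(o)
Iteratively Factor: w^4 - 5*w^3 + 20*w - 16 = (w - 4)*(w^3 - w^2 - 4*w + 4) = (w - 4)*(w - 2)*(w^2 + w - 2) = (w - 4)*(w - 2)*(w + 2)*(w - 1)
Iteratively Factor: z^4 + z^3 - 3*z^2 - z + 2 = (z - 1)*(z^3 + 2*z^2 - z - 2) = (z - 1)^2*(z^2 + 3*z + 2) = (z - 1)^2*(z + 2)*(z + 1)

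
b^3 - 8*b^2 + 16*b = b*(b - 4)^2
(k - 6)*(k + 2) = k^2 - 4*k - 12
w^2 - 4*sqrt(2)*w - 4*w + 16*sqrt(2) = (w - 4)*(w - 4*sqrt(2))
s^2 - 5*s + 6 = (s - 3)*(s - 2)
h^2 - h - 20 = (h - 5)*(h + 4)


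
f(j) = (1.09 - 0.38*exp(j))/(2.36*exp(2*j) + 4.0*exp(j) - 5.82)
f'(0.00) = -21.94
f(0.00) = 1.31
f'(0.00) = -21.94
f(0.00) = 1.31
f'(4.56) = 0.00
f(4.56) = -0.00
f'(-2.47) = -0.01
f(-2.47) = -0.19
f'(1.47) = -0.01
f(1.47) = -0.01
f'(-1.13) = -0.07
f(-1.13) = -0.23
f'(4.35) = 0.00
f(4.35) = -0.00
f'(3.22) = 0.00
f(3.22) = -0.01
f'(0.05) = -7.00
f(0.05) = 0.70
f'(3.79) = 0.00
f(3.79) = -0.00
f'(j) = (1.09 - 0.38*exp(j))*(-4.72*exp(2*j) - 4.0*exp(j))/(2.36*exp(2*j) + 4.0*exp(j) - 5.82)^2 - 0.38*exp(j)/(2.36*exp(2*j) + 4.0*exp(j) - 5.82)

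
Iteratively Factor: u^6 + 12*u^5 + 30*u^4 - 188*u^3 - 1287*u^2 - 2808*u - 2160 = (u - 5)*(u^5 + 17*u^4 + 115*u^3 + 387*u^2 + 648*u + 432) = (u - 5)*(u + 3)*(u^4 + 14*u^3 + 73*u^2 + 168*u + 144) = (u - 5)*(u + 3)^2*(u^3 + 11*u^2 + 40*u + 48) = (u - 5)*(u + 3)^2*(u + 4)*(u^2 + 7*u + 12) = (u - 5)*(u + 3)^2*(u + 4)^2*(u + 3)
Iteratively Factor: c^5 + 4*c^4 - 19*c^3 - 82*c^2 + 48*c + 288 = (c + 3)*(c^4 + c^3 - 22*c^2 - 16*c + 96) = (c + 3)^2*(c^3 - 2*c^2 - 16*c + 32) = (c - 2)*(c + 3)^2*(c^2 - 16) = (c - 4)*(c - 2)*(c + 3)^2*(c + 4)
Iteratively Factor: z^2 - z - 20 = (z + 4)*(z - 5)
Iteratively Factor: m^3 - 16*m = (m - 4)*(m^2 + 4*m) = (m - 4)*(m + 4)*(m)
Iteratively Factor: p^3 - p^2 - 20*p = (p)*(p^2 - p - 20) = p*(p + 4)*(p - 5)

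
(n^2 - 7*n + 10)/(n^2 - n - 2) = (n - 5)/(n + 1)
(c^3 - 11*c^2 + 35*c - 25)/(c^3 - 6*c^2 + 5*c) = (c - 5)/c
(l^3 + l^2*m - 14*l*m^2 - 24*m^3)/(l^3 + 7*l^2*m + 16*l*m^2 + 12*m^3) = (l - 4*m)/(l + 2*m)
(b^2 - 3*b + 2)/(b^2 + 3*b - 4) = (b - 2)/(b + 4)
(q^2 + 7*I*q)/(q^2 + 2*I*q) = (q + 7*I)/(q + 2*I)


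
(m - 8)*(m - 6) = m^2 - 14*m + 48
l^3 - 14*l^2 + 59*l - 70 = (l - 7)*(l - 5)*(l - 2)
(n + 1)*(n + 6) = n^2 + 7*n + 6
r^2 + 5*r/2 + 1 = (r + 1/2)*(r + 2)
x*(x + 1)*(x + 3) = x^3 + 4*x^2 + 3*x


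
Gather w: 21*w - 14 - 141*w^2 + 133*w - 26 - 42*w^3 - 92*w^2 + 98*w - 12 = -42*w^3 - 233*w^2 + 252*w - 52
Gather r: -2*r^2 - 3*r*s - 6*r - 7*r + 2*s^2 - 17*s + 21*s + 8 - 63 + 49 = -2*r^2 + r*(-3*s - 13) + 2*s^2 + 4*s - 6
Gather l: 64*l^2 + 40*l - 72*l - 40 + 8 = 64*l^2 - 32*l - 32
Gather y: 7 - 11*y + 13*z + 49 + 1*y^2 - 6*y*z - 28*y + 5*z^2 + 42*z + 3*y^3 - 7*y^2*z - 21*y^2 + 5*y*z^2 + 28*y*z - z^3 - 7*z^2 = 3*y^3 + y^2*(-7*z - 20) + y*(5*z^2 + 22*z - 39) - z^3 - 2*z^2 + 55*z + 56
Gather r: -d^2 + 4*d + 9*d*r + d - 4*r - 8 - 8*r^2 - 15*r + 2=-d^2 + 5*d - 8*r^2 + r*(9*d - 19) - 6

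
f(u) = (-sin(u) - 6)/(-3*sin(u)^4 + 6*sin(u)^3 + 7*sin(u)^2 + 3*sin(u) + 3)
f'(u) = (-sin(u) - 6)*(12*sin(u)^3*cos(u) - 18*sin(u)^2*cos(u) - 14*sin(u)*cos(u) - 3*cos(u))/(-3*sin(u)^4 + 6*sin(u)^3 + 7*sin(u)^2 + 3*sin(u) + 3)^2 - cos(u)/(-3*sin(u)^4 + 6*sin(u)^3 + 7*sin(u)^2 + 3*sin(u) + 3) = (-9*sin(u)^4 - 60*sin(u)^3 + 115*sin(u)^2 + 84*sin(u) + 15)*cos(u)/(-3*sin(u)^4 + 6*sin(u)^3 + 7*sin(u)^2 + 3*sin(u) + 3)^2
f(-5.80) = -1.02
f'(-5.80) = 1.58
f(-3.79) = -0.80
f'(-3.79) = -1.08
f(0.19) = -1.61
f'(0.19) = 2.29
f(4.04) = -5.55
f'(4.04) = -31.70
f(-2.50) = -2.65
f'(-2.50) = -3.39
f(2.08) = -0.52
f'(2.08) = -0.37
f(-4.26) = -0.50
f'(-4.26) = -0.31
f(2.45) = -0.75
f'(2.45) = -0.97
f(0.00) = -2.00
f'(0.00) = 1.67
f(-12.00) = -0.90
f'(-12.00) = 1.32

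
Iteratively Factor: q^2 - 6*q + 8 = (q - 2)*(q - 4)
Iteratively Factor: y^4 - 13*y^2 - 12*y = (y - 4)*(y^3 + 4*y^2 + 3*y) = y*(y - 4)*(y^2 + 4*y + 3) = y*(y - 4)*(y + 3)*(y + 1)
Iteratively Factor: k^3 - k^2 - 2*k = (k + 1)*(k^2 - 2*k) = k*(k + 1)*(k - 2)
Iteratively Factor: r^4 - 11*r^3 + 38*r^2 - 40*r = (r - 4)*(r^3 - 7*r^2 + 10*r) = (r - 5)*(r - 4)*(r^2 - 2*r) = (r - 5)*(r - 4)*(r - 2)*(r)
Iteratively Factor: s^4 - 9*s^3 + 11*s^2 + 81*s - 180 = (s - 5)*(s^3 - 4*s^2 - 9*s + 36) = (s - 5)*(s + 3)*(s^2 - 7*s + 12) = (s - 5)*(s - 4)*(s + 3)*(s - 3)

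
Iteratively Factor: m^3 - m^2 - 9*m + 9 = (m + 3)*(m^2 - 4*m + 3) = (m - 3)*(m + 3)*(m - 1)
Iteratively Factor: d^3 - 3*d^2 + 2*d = (d - 2)*(d^2 - d) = (d - 2)*(d - 1)*(d)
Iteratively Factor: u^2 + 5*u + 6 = (u + 2)*(u + 3)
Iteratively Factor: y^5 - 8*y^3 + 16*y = (y + 2)*(y^4 - 2*y^3 - 4*y^2 + 8*y) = (y - 2)*(y + 2)*(y^3 - 4*y) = (y - 2)*(y + 2)^2*(y^2 - 2*y) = y*(y - 2)*(y + 2)^2*(y - 2)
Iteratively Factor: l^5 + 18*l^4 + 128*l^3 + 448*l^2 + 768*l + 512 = (l + 4)*(l^4 + 14*l^3 + 72*l^2 + 160*l + 128) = (l + 2)*(l + 4)*(l^3 + 12*l^2 + 48*l + 64) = (l + 2)*(l + 4)^2*(l^2 + 8*l + 16) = (l + 2)*(l + 4)^3*(l + 4)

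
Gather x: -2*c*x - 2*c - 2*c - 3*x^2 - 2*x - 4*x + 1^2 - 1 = -4*c - 3*x^2 + x*(-2*c - 6)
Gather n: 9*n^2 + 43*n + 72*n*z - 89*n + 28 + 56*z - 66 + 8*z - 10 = 9*n^2 + n*(72*z - 46) + 64*z - 48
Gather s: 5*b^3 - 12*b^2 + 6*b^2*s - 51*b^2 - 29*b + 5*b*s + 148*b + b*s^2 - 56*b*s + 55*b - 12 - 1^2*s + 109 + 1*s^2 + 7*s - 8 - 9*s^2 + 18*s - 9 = 5*b^3 - 63*b^2 + 174*b + s^2*(b - 8) + s*(6*b^2 - 51*b + 24) + 80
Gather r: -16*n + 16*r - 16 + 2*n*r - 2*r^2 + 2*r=-16*n - 2*r^2 + r*(2*n + 18) - 16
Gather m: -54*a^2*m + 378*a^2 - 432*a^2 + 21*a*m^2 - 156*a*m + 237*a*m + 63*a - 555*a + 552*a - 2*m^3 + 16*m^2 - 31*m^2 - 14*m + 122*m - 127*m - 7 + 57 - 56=-54*a^2 + 60*a - 2*m^3 + m^2*(21*a - 15) + m*(-54*a^2 + 81*a - 19) - 6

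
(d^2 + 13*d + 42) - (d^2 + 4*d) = 9*d + 42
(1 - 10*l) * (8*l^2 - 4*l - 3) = -80*l^3 + 48*l^2 + 26*l - 3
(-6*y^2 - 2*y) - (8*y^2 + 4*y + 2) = -14*y^2 - 6*y - 2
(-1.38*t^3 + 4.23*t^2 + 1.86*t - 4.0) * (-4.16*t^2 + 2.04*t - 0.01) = 5.7408*t^5 - 20.412*t^4 + 0.9054*t^3 + 20.3921*t^2 - 8.1786*t + 0.04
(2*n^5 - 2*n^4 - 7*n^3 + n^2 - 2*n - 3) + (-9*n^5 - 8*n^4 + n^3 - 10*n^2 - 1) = -7*n^5 - 10*n^4 - 6*n^3 - 9*n^2 - 2*n - 4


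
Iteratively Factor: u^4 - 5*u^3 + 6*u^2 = (u)*(u^3 - 5*u^2 + 6*u) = u^2*(u^2 - 5*u + 6) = u^2*(u - 2)*(u - 3)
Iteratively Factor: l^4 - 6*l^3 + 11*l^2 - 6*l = (l - 1)*(l^3 - 5*l^2 + 6*l) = l*(l - 1)*(l^2 - 5*l + 6) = l*(l - 3)*(l - 1)*(l - 2)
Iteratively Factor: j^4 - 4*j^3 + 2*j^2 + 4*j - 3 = (j - 1)*(j^3 - 3*j^2 - j + 3) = (j - 1)^2*(j^2 - 2*j - 3) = (j - 3)*(j - 1)^2*(j + 1)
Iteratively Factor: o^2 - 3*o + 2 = (o - 1)*(o - 2)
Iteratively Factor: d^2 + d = (d)*(d + 1)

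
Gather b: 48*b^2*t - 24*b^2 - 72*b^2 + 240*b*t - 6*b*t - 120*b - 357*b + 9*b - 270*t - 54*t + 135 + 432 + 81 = b^2*(48*t - 96) + b*(234*t - 468) - 324*t + 648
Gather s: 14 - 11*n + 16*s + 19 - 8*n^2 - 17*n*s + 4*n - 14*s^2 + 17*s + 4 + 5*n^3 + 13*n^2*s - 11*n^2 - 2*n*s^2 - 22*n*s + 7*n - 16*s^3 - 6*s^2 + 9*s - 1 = 5*n^3 - 19*n^2 - 16*s^3 + s^2*(-2*n - 20) + s*(13*n^2 - 39*n + 42) + 36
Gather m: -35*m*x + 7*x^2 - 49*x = -35*m*x + 7*x^2 - 49*x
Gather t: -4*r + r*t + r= r*t - 3*r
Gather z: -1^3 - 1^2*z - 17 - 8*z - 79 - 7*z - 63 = -16*z - 160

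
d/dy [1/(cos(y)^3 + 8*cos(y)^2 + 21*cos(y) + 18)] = (3*cos(y) + 7)*sin(y)/((cos(y) + 2)^2*(cos(y) + 3)^3)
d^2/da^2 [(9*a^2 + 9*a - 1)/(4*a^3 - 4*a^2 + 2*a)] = (36*a^6 + 108*a^5 - 186*a^4 + 68*a^3 - 18*a^2 + 6*a - 1)/(a^3*(8*a^6 - 24*a^5 + 36*a^4 - 32*a^3 + 18*a^2 - 6*a + 1))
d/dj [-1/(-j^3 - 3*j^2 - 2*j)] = (-3*j^2 - 6*j - 2)/(j^2*(j^2 + 3*j + 2)^2)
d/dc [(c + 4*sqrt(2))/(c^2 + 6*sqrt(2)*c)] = (-c^2 - 8*sqrt(2)*c - 48)/(c^2*(c^2 + 12*sqrt(2)*c + 72))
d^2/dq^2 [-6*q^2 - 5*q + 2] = -12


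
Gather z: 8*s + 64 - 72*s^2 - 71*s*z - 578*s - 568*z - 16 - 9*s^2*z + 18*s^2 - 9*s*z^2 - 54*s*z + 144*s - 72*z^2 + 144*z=-54*s^2 - 426*s + z^2*(-9*s - 72) + z*(-9*s^2 - 125*s - 424) + 48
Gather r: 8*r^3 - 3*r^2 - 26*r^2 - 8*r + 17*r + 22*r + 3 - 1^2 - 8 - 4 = 8*r^3 - 29*r^2 + 31*r - 10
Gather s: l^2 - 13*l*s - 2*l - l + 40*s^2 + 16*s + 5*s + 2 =l^2 - 3*l + 40*s^2 + s*(21 - 13*l) + 2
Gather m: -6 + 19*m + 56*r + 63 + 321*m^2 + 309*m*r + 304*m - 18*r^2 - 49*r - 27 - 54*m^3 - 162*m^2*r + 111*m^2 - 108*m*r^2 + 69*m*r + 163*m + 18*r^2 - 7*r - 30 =-54*m^3 + m^2*(432 - 162*r) + m*(-108*r^2 + 378*r + 486)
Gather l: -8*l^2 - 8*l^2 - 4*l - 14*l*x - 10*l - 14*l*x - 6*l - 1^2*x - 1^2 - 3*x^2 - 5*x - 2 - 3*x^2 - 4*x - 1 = -16*l^2 + l*(-28*x - 20) - 6*x^2 - 10*x - 4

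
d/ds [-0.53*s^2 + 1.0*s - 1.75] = 1.0 - 1.06*s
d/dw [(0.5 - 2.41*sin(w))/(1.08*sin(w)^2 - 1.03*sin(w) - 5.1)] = (2.6028*sin(w)^2 - 1.08*sin(w) + 12.806)*cos(w)/(1.1664*sin(w)^4 - 2.2248*sin(w)^3 - 9.9551*sin(w)^2 + 10.506*sin(w) + 26.01)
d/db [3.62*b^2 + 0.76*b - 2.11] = 7.24*b + 0.76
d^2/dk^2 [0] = 0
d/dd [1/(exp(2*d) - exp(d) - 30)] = (1 - 2*exp(d))*exp(d)/(-exp(2*d) + exp(d) + 30)^2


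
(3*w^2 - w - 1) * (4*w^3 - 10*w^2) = 12*w^5 - 34*w^4 + 6*w^3 + 10*w^2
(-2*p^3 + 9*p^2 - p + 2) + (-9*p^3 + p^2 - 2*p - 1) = -11*p^3 + 10*p^2 - 3*p + 1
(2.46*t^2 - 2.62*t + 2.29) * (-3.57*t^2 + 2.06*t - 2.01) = -8.7822*t^4 + 14.421*t^3 - 18.5171*t^2 + 9.9836*t - 4.6029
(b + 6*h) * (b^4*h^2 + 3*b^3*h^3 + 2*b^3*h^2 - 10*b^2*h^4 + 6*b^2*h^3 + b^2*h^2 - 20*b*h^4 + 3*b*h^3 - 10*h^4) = b^5*h^2 + 9*b^4*h^3 + 2*b^4*h^2 + 8*b^3*h^4 + 18*b^3*h^3 + b^3*h^2 - 60*b^2*h^5 + 16*b^2*h^4 + 9*b^2*h^3 - 120*b*h^5 + 8*b*h^4 - 60*h^5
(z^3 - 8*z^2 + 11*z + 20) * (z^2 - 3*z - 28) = z^5 - 11*z^4 + 7*z^3 + 211*z^2 - 368*z - 560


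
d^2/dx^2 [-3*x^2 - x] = -6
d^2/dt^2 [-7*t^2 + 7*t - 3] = -14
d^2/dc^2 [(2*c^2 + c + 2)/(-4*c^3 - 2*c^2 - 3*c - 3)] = 2*(-32*c^6 - 48*c^5 - 144*c^4 + 60*c^3 + 12*c^2 + 54*c - 15)/(64*c^9 + 96*c^8 + 192*c^7 + 296*c^6 + 288*c^5 + 306*c^4 + 243*c^3 + 135*c^2 + 81*c + 27)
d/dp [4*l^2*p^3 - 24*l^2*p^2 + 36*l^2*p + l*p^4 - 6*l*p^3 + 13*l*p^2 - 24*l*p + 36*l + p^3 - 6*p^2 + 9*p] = 12*l^2*p^2 - 48*l^2*p + 36*l^2 + 4*l*p^3 - 18*l*p^2 + 26*l*p - 24*l + 3*p^2 - 12*p + 9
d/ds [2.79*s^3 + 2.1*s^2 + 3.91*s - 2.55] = 8.37*s^2 + 4.2*s + 3.91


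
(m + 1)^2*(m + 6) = m^3 + 8*m^2 + 13*m + 6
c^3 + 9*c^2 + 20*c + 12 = (c + 1)*(c + 2)*(c + 6)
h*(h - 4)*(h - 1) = h^3 - 5*h^2 + 4*h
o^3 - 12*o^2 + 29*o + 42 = (o - 7)*(o - 6)*(o + 1)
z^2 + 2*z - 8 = (z - 2)*(z + 4)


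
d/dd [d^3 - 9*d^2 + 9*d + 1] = 3*d^2 - 18*d + 9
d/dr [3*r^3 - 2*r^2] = r*(9*r - 4)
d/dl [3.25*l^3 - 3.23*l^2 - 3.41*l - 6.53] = 9.75*l^2 - 6.46*l - 3.41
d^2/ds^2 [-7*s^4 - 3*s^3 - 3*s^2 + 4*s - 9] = -84*s^2 - 18*s - 6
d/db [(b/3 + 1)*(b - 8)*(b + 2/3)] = b^2 - 26*b/9 - 82/9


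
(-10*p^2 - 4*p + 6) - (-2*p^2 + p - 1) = -8*p^2 - 5*p + 7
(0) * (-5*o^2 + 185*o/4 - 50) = 0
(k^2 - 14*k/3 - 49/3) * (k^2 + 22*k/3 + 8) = k^4 + 8*k^3/3 - 383*k^2/9 - 1414*k/9 - 392/3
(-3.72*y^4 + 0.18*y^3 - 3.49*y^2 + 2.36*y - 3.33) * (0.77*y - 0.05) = -2.8644*y^5 + 0.3246*y^4 - 2.6963*y^3 + 1.9917*y^2 - 2.6821*y + 0.1665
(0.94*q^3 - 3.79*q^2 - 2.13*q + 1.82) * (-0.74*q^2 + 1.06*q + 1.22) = -0.6956*q^5 + 3.801*q^4 - 1.2944*q^3 - 8.2284*q^2 - 0.6694*q + 2.2204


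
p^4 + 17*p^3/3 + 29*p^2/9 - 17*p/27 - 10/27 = (p - 1/3)*(p + 1/3)*(p + 2/3)*(p + 5)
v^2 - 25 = (v - 5)*(v + 5)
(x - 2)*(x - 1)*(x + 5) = x^3 + 2*x^2 - 13*x + 10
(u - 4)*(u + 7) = u^2 + 3*u - 28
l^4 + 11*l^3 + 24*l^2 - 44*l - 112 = (l - 2)*(l + 2)*(l + 4)*(l + 7)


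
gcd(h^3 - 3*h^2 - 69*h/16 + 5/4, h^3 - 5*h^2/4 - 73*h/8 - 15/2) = h^2 - 11*h/4 - 5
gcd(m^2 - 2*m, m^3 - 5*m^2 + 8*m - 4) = m - 2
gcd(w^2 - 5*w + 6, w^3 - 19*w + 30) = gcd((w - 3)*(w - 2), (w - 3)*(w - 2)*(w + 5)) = w^2 - 5*w + 6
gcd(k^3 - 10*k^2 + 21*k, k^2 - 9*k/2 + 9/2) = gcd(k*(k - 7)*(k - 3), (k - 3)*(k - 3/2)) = k - 3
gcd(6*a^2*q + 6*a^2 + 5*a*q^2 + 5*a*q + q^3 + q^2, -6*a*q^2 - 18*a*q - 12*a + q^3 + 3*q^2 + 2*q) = q + 1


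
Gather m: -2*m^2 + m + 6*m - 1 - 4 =-2*m^2 + 7*m - 5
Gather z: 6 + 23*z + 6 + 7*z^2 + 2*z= 7*z^2 + 25*z + 12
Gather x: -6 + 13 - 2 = 5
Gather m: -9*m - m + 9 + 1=10 - 10*m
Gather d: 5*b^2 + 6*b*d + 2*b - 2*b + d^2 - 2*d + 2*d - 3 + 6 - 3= 5*b^2 + 6*b*d + d^2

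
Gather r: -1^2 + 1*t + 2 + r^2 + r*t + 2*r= r^2 + r*(t + 2) + t + 1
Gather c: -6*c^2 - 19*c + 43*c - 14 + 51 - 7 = -6*c^2 + 24*c + 30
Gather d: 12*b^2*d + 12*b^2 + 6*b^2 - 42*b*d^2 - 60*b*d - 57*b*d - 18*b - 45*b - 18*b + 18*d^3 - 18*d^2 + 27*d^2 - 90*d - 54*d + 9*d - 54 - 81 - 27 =18*b^2 - 81*b + 18*d^3 + d^2*(9 - 42*b) + d*(12*b^2 - 117*b - 135) - 162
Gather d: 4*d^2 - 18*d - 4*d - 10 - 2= 4*d^2 - 22*d - 12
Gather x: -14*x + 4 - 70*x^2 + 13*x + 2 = -70*x^2 - x + 6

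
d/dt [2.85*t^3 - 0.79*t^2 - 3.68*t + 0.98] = 8.55*t^2 - 1.58*t - 3.68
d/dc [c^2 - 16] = 2*c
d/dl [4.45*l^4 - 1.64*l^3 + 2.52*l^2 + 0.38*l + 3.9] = 17.8*l^3 - 4.92*l^2 + 5.04*l + 0.38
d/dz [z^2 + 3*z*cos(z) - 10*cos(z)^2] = -3*z*sin(z) + 2*z + 10*sin(2*z) + 3*cos(z)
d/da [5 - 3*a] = -3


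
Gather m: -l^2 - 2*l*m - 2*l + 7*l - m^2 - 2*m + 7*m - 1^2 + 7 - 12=-l^2 + 5*l - m^2 + m*(5 - 2*l) - 6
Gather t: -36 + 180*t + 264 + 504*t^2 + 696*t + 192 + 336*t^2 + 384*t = 840*t^2 + 1260*t + 420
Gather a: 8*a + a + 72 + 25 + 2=9*a + 99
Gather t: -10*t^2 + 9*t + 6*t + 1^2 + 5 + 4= -10*t^2 + 15*t + 10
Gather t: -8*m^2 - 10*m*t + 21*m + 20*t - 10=-8*m^2 + 21*m + t*(20 - 10*m) - 10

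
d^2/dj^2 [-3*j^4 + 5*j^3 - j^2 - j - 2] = -36*j^2 + 30*j - 2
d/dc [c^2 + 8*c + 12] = 2*c + 8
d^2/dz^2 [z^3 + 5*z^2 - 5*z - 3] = 6*z + 10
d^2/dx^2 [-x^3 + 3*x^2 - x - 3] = 6 - 6*x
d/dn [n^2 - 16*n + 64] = 2*n - 16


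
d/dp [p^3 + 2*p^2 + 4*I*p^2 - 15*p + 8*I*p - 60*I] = 3*p^2 + p*(4 + 8*I) - 15 + 8*I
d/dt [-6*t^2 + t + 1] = 1 - 12*t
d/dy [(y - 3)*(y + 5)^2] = (y + 5)*(3*y - 1)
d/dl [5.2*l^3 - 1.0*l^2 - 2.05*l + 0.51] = 15.6*l^2 - 2.0*l - 2.05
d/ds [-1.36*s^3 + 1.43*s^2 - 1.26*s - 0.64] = -4.08*s^2 + 2.86*s - 1.26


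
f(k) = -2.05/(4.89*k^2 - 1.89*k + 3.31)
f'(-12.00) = -0.00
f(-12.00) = -0.00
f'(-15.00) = -0.00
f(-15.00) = -0.00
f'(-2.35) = -0.04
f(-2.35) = -0.06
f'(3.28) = 0.03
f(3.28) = -0.04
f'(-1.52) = -0.11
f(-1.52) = -0.12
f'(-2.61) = -0.03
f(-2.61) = -0.05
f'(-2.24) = -0.05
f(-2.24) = -0.06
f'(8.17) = 0.00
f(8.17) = -0.01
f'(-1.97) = -0.06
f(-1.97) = -0.08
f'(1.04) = 0.39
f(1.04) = -0.31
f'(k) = -2.05*(1.89 - 9.78*k)/(4.89*k^2 - 1.89*k + 3.31)^2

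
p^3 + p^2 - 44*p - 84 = (p - 7)*(p + 2)*(p + 6)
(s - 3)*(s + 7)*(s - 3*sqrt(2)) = s^3 - 3*sqrt(2)*s^2 + 4*s^2 - 21*s - 12*sqrt(2)*s + 63*sqrt(2)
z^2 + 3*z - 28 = (z - 4)*(z + 7)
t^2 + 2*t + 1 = (t + 1)^2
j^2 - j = j*(j - 1)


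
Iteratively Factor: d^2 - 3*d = (d - 3)*(d)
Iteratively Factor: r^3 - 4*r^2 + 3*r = (r)*(r^2 - 4*r + 3) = r*(r - 1)*(r - 3)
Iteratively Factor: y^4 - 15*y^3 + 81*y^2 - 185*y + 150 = (y - 5)*(y^3 - 10*y^2 + 31*y - 30) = (y - 5)*(y - 2)*(y^2 - 8*y + 15) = (y - 5)*(y - 3)*(y - 2)*(y - 5)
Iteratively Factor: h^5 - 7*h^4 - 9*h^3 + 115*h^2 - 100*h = (h)*(h^4 - 7*h^3 - 9*h^2 + 115*h - 100) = h*(h - 1)*(h^3 - 6*h^2 - 15*h + 100) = h*(h - 5)*(h - 1)*(h^2 - h - 20) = h*(h - 5)*(h - 1)*(h + 4)*(h - 5)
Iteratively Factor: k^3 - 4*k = (k)*(k^2 - 4) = k*(k - 2)*(k + 2)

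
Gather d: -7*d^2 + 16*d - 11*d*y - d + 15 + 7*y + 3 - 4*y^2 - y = -7*d^2 + d*(15 - 11*y) - 4*y^2 + 6*y + 18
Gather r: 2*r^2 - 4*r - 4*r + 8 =2*r^2 - 8*r + 8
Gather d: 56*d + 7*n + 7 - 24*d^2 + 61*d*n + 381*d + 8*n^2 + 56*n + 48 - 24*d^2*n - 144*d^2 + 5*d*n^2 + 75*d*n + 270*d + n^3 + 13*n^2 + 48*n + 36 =d^2*(-24*n - 168) + d*(5*n^2 + 136*n + 707) + n^3 + 21*n^2 + 111*n + 91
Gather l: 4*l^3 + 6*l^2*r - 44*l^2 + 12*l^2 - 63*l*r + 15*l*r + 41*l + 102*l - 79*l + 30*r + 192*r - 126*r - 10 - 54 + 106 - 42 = 4*l^3 + l^2*(6*r - 32) + l*(64 - 48*r) + 96*r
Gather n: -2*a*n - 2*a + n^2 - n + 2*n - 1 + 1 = -2*a + n^2 + n*(1 - 2*a)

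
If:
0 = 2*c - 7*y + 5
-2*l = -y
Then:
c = 7*y/2 - 5/2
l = y/2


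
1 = 1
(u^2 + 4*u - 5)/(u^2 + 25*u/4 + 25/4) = 4*(u - 1)/(4*u + 5)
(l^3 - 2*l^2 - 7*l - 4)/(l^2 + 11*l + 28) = (l^3 - 2*l^2 - 7*l - 4)/(l^2 + 11*l + 28)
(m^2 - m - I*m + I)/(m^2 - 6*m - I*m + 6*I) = (m - 1)/(m - 6)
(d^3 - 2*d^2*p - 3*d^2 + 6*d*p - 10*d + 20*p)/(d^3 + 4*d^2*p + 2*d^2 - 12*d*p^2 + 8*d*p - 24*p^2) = (d - 5)/(d + 6*p)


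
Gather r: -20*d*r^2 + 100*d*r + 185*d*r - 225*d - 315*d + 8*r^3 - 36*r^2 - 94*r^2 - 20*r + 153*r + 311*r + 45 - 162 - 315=-540*d + 8*r^3 + r^2*(-20*d - 130) + r*(285*d + 444) - 432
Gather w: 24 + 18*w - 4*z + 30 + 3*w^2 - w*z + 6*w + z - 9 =3*w^2 + w*(24 - z) - 3*z + 45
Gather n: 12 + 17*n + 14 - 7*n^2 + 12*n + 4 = -7*n^2 + 29*n + 30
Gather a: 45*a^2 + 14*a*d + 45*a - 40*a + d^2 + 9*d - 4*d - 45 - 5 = 45*a^2 + a*(14*d + 5) + d^2 + 5*d - 50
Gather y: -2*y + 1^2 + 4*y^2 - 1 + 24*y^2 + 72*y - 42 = 28*y^2 + 70*y - 42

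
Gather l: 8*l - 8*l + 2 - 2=0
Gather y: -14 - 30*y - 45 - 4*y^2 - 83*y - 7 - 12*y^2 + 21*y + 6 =-16*y^2 - 92*y - 60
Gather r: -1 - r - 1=-r - 2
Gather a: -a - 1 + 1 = -a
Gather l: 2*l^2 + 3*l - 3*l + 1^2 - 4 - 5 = 2*l^2 - 8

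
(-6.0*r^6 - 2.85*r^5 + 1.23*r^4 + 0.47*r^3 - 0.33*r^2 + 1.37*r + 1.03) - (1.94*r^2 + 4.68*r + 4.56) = -6.0*r^6 - 2.85*r^5 + 1.23*r^4 + 0.47*r^3 - 2.27*r^2 - 3.31*r - 3.53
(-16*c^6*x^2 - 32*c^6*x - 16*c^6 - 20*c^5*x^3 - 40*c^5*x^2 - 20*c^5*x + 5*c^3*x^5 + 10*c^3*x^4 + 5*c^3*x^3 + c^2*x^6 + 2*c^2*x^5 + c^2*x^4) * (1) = -16*c^6*x^2 - 32*c^6*x - 16*c^6 - 20*c^5*x^3 - 40*c^5*x^2 - 20*c^5*x + 5*c^3*x^5 + 10*c^3*x^4 + 5*c^3*x^3 + c^2*x^6 + 2*c^2*x^5 + c^2*x^4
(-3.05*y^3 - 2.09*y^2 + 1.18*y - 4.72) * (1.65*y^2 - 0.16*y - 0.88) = -5.0325*y^5 - 2.9605*y^4 + 4.9654*y^3 - 6.1376*y^2 - 0.2832*y + 4.1536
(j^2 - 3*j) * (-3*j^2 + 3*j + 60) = -3*j^4 + 12*j^3 + 51*j^2 - 180*j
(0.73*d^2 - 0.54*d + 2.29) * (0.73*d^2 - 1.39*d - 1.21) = 0.5329*d^4 - 1.4089*d^3 + 1.539*d^2 - 2.5297*d - 2.7709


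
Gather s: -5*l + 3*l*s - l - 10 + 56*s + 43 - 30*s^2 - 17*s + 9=-6*l - 30*s^2 + s*(3*l + 39) + 42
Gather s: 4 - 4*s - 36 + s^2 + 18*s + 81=s^2 + 14*s + 49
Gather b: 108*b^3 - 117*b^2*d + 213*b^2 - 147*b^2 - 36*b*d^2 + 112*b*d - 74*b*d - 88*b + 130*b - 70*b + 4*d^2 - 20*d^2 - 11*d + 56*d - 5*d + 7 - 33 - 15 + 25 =108*b^3 + b^2*(66 - 117*d) + b*(-36*d^2 + 38*d - 28) - 16*d^2 + 40*d - 16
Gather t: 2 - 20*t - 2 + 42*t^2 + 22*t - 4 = 42*t^2 + 2*t - 4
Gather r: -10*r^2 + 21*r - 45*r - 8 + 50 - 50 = -10*r^2 - 24*r - 8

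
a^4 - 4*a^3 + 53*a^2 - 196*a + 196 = (a - 2)^2*(a - 7*I)*(a + 7*I)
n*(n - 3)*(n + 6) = n^3 + 3*n^2 - 18*n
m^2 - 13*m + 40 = (m - 8)*(m - 5)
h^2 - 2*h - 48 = (h - 8)*(h + 6)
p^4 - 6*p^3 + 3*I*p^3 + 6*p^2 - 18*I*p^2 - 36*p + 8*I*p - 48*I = (p - 6)*(p - 2*I)*(p + I)*(p + 4*I)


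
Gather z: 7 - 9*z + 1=8 - 9*z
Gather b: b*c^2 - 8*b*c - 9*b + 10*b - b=b*(c^2 - 8*c)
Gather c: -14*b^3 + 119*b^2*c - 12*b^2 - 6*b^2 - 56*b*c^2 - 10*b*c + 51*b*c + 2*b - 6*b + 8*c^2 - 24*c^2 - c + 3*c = -14*b^3 - 18*b^2 - 4*b + c^2*(-56*b - 16) + c*(119*b^2 + 41*b + 2)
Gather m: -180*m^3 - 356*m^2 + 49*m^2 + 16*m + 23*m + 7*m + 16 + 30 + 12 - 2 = -180*m^3 - 307*m^2 + 46*m + 56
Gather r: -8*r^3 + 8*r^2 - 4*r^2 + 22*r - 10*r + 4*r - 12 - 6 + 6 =-8*r^3 + 4*r^2 + 16*r - 12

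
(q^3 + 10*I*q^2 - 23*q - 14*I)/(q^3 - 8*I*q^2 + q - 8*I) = (q^2 + 9*I*q - 14)/(q^2 - 9*I*q - 8)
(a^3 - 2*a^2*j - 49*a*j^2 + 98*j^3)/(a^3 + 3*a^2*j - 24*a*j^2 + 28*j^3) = (a - 7*j)/(a - 2*j)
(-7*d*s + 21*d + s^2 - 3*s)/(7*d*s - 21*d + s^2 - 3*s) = (-7*d + s)/(7*d + s)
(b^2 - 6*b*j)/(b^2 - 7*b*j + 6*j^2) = b/(b - j)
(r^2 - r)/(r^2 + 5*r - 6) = r/(r + 6)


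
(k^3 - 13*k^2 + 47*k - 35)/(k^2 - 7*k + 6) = (k^2 - 12*k + 35)/(k - 6)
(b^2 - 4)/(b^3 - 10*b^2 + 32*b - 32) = (b + 2)/(b^2 - 8*b + 16)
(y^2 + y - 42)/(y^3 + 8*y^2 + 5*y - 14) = (y - 6)/(y^2 + y - 2)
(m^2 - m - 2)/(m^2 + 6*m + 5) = (m - 2)/(m + 5)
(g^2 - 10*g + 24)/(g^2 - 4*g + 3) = (g^2 - 10*g + 24)/(g^2 - 4*g + 3)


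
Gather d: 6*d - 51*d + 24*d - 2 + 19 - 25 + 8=-21*d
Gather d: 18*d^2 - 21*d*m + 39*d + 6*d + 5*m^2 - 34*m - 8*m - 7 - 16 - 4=18*d^2 + d*(45 - 21*m) + 5*m^2 - 42*m - 27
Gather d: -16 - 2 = -18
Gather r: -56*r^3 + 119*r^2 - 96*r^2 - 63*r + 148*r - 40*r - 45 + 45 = -56*r^3 + 23*r^2 + 45*r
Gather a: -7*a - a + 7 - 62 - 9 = -8*a - 64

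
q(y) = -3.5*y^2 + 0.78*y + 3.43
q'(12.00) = -83.22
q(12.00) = -491.21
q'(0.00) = 0.78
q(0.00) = 3.43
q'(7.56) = -52.14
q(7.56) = -190.71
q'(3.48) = -23.58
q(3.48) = -36.24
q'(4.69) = -32.05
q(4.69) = -69.90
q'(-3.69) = 26.61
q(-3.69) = -47.10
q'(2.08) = -13.78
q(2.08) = -10.09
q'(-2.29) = 16.81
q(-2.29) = -16.71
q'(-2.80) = 20.38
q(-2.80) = -26.19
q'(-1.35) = 10.23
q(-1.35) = -4.00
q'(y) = 0.78 - 7.0*y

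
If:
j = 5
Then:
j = 5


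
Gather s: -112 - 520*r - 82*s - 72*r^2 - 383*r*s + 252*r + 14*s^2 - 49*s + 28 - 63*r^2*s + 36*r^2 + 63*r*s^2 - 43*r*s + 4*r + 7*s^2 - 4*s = -36*r^2 - 264*r + s^2*(63*r + 21) + s*(-63*r^2 - 426*r - 135) - 84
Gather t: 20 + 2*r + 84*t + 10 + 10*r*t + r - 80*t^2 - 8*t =3*r - 80*t^2 + t*(10*r + 76) + 30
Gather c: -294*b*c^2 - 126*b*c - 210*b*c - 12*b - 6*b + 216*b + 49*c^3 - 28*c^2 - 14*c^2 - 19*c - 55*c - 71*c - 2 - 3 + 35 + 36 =198*b + 49*c^3 + c^2*(-294*b - 42) + c*(-336*b - 145) + 66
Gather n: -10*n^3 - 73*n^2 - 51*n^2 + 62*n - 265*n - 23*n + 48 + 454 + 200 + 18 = -10*n^3 - 124*n^2 - 226*n + 720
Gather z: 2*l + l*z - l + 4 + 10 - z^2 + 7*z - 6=l - z^2 + z*(l + 7) + 8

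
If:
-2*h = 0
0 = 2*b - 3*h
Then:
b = 0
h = 0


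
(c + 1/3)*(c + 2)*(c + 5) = c^3 + 22*c^2/3 + 37*c/3 + 10/3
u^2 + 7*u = u*(u + 7)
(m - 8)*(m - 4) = m^2 - 12*m + 32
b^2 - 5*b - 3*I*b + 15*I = (b - 5)*(b - 3*I)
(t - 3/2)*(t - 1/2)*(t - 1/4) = t^3 - 9*t^2/4 + 5*t/4 - 3/16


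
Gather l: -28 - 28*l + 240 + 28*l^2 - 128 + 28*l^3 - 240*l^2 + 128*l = 28*l^3 - 212*l^2 + 100*l + 84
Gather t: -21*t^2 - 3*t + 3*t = -21*t^2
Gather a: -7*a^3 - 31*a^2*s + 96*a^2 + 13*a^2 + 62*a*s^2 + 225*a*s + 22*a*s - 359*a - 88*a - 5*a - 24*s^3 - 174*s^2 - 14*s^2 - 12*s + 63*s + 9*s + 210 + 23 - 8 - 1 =-7*a^3 + a^2*(109 - 31*s) + a*(62*s^2 + 247*s - 452) - 24*s^3 - 188*s^2 + 60*s + 224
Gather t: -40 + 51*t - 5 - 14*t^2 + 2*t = -14*t^2 + 53*t - 45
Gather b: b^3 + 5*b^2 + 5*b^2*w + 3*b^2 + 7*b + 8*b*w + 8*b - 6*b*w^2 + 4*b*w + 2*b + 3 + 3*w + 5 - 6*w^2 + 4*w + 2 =b^3 + b^2*(5*w + 8) + b*(-6*w^2 + 12*w + 17) - 6*w^2 + 7*w + 10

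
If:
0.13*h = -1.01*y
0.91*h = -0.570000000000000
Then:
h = -0.63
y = 0.08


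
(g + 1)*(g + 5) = g^2 + 6*g + 5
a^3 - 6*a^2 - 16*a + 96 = (a - 6)*(a - 4)*(a + 4)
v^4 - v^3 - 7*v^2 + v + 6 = (v - 3)*(v - 1)*(v + 1)*(v + 2)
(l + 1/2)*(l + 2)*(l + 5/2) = l^3 + 5*l^2 + 29*l/4 + 5/2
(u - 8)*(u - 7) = u^2 - 15*u + 56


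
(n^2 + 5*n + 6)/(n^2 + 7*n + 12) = (n + 2)/(n + 4)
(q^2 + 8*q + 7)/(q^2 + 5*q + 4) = (q + 7)/(q + 4)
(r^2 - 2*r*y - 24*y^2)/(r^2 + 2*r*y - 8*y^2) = (-r + 6*y)/(-r + 2*y)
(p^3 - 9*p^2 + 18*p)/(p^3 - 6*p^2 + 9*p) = (p - 6)/(p - 3)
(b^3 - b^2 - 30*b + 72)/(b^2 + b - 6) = (b^3 - b^2 - 30*b + 72)/(b^2 + b - 6)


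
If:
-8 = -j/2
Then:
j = 16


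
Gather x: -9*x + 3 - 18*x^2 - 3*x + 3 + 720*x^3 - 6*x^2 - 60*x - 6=720*x^3 - 24*x^2 - 72*x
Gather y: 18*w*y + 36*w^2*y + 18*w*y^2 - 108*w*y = 18*w*y^2 + y*(36*w^2 - 90*w)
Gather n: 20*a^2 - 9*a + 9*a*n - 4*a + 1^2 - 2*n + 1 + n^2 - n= 20*a^2 - 13*a + n^2 + n*(9*a - 3) + 2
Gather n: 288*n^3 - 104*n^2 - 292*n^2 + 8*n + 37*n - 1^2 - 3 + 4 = 288*n^3 - 396*n^2 + 45*n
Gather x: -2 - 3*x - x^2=-x^2 - 3*x - 2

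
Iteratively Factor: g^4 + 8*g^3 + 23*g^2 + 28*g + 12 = (g + 1)*(g^3 + 7*g^2 + 16*g + 12) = (g + 1)*(g + 3)*(g^2 + 4*g + 4) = (g + 1)*(g + 2)*(g + 3)*(g + 2)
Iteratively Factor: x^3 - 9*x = (x - 3)*(x^2 + 3*x) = (x - 3)*(x + 3)*(x)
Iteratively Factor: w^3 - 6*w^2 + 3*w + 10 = (w - 5)*(w^2 - w - 2) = (w - 5)*(w - 2)*(w + 1)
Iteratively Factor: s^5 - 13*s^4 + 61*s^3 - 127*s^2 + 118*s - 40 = (s - 1)*(s^4 - 12*s^3 + 49*s^2 - 78*s + 40) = (s - 5)*(s - 1)*(s^3 - 7*s^2 + 14*s - 8) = (s - 5)*(s - 4)*(s - 1)*(s^2 - 3*s + 2) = (s - 5)*(s - 4)*(s - 2)*(s - 1)*(s - 1)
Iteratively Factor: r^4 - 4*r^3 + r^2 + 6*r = (r + 1)*(r^3 - 5*r^2 + 6*r) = r*(r + 1)*(r^2 - 5*r + 6) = r*(r - 3)*(r + 1)*(r - 2)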